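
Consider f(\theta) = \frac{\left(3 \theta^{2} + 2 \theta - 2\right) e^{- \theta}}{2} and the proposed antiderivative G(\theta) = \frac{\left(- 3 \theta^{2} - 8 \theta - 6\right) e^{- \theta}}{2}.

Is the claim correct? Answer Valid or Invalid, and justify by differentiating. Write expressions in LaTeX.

d/d\theta[G] = \frac{\left(3 \theta^{2} + 2 \theta - 2\right) e^{- \theta}}{2}
This equals f(\theta) exactly, so the claim holds.

Valid - the claim checks out under differentiation.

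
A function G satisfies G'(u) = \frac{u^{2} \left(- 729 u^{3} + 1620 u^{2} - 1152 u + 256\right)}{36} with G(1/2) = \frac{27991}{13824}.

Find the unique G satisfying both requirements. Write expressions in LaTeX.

G(u) = - \frac{27 u^{6}}{8} + 9 u^{5} - 8 u^{4} + \frac{64 u^{3}}{27} + 2

G'(u) matches the chain-rule pattern g'(h)*h' with inner function h(u) = \frac{3 u^{2}}{2} - \frac{4 u}{3}; substituting w = h(u) collapses the integral.
A general antiderivative is - \left(\frac{3 u^{2}}{2} - \frac{4 u}{3}\right)^{3} + C.
The condition gives C = \frac{27991}{13824} - (\frac{343}{13824}) = 2.
So G(u) = - \frac{27 u^{6}}{8} + 9 u^{5} - 8 u^{4} + \frac{64 u^{3}}{27} + 2.
Check: d/du[- \frac{27 u^{6}}{8} + 9 u^{5} - 8 u^{4} + \frac{64 u^{3}}{27} + 2] = - \frac{81 u^{5}}{4} + 45 u^{4} - 32 u^{3} + \frac{64 u^{2}}{9}, which equals G'(u).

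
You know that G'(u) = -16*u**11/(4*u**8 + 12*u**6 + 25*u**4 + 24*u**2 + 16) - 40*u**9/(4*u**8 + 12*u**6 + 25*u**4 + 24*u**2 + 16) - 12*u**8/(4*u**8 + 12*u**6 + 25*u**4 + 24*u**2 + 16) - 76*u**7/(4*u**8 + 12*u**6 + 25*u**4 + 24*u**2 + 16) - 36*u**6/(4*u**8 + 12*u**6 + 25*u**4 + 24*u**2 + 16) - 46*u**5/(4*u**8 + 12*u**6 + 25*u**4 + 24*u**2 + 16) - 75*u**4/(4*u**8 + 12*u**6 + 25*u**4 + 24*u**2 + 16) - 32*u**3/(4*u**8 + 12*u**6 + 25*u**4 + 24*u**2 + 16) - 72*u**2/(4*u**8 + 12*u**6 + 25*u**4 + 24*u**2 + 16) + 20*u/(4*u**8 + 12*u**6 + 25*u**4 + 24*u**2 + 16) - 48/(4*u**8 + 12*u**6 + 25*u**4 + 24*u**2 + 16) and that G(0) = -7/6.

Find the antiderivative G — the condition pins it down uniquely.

G(u) = -(6*u**8 + 3*u**6 + 18*u**5 + 13*u**4 + 27*u**3 + 3*u**2 + 36*u + 14)/(3*(2*u**4 + 3*u**2 + 4))

Integrate term by term and add the pieces.
A general antiderivative is -u**4 + u**2 - 3*u - 2/3 + 1/(u**4 + 3*u**2/2 + 2) + C.
The condition gives C = -7/6 - (-1/6) = -1.
So G(u) = -(6*u**8 + 3*u**6 + 18*u**5 + 13*u**4 + 27*u**3 + 3*u**2 + 36*u + 14)/(3*(2*u**4 + 3*u**2 + 4)).
Check: d/du[-(6*u**8 + 3*u**6 + 18*u**5 + 13*u**4 + 27*u**3 + 3*u**2 + 36*u + 14)/(3*(2*u**4 + 3*u**2 + 4))] = (-16*u**11 - 40*u**9 - 12*u**8 - 76*u**7 - 36*u**6 - 46*u**5 - 75*u**4 - 32*u**3 - 72*u**2 + 20*u - 48)/(4*u**8 + 12*u**6 + 25*u**4 + 24*u**2 + 16), which equals G'(u).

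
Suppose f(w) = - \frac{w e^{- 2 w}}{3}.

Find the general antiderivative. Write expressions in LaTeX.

f has the shape u'v + uv' for u = \frac{w}{6} + \frac{1}{12} and v = e^{- 2 w} — it is the derivative of the product u*v.
Check: d/dw[\frac{\left(2 w + 1\right) e^{- 2 w}}{12}] = - \frac{w e^{- 2 w}}{3} = f(w).

F(w) = \frac{\left(2 w + 1\right) e^{- 2 w}}{12} + C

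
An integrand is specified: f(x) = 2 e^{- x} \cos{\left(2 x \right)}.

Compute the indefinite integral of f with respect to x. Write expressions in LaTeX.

F(x) = \frac{4 e^{- x} \sin{\left(2 x \right)}}{5} - \frac{2 e^{- x} \cos{\left(2 x \right)}}{5} + C

Check any antiderivative F(x) by computing F'(x) and comparing it with f(x).
Check: d/dx[\frac{4 e^{- x} \sin{\left(2 x \right)}}{5} - \frac{2 e^{- x} \cos{\left(2 x \right)}}{5}] = 2 e^{- x} \cos{\left(2 x \right)} = f(x).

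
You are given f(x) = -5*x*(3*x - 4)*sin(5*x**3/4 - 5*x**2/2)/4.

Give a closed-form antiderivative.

An antiderivative is F(x) = cos(5*x**3/4 - 5*x**2/2).

The substitution u = 5*x**3/4 - 5*x**2/2 works: f is exactly (dF/du)*(du/dx) for that inner function.
Check: d/dx[cos(5*x**3/4 - 5*x**2/2)] = -15*x**2*sin(5*x**3/4 - 5*x**2/2)/4 + 5*x*sin(5*x**3/4 - 5*x**2/2), which equals f(x).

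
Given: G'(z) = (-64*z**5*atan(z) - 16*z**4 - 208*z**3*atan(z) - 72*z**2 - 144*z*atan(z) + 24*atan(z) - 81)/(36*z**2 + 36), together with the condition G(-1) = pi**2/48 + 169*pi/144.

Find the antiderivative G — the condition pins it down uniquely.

G(z) = -4*z**4*atan(z)/9 - 2*z**2*atan(z) + atan(z)**2/3 - 9*atan(z)/4

Recognize the product-rule pattern: G'(z) = u'v + uv' with u = -4*(z**2/3 + 3/4)**2 + atan(z)/3, v = atan(z), so integration by parts undoes it.
A general antiderivative is (-4*(z**2/3 + 3/4)**2 + atan(z)/3)*atan(z) + C.
The condition gives C = pi**2/48 + 169*pi/144 - (pi**2/48 + 169*pi/144) = 0.
So G(z) = -4*z**4*atan(z)/9 - 2*z**2*atan(z) + atan(z)**2/3 - 9*atan(z)/4.
Check: d/dz[-4*z**4*atan(z)/9 - 2*z**2*atan(z) + atan(z)**2/3 - 9*atan(z)/4] = (-64*z**5*atan(z) - 16*z**4 - 208*z**3*atan(z) - 72*z**2 - 144*z*atan(z) + 24*atan(z) - 81)/(36*z**2 + 36) = G'(z).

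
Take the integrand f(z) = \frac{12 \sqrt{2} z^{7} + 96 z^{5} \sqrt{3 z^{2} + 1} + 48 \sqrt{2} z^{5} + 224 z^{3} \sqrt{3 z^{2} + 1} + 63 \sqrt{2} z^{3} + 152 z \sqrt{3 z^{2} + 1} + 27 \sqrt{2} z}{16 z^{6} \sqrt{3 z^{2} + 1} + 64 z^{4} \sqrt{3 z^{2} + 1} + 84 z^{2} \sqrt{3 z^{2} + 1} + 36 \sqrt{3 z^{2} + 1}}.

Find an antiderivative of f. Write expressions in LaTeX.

An antiderivative is F(z) = \frac{\sqrt{2} \left(2 z^{2} + 3\right) \sqrt{3 z^{2} + 1} + 6 \left(2 z^{2} + 3\right) \log{\left(z^{4} + 2 z^{2} + 1 \right)} + 16}{4 \left(2 z^{2} + 3\right)}.

For F(z) to be correct the identity F'(z) - f(z) = 0 must hold.
Check: d/dz[\frac{\sqrt{2} \left(2 z^{2} + 3\right) \sqrt{3 z^{2} + 1} + 6 \left(2 z^{2} + 3\right) \log{\left(z^{4} + 2 z^{2} + 1 \right)} + 16}{4 \left(2 z^{2} + 3\right)}] = \frac{12 \sqrt{2} z^{7} + 96 z^{5} \sqrt{3 z^{2} + 1} + 48 \sqrt{2} z^{5} + 224 z^{3} \sqrt{3 z^{2} + 1} + 63 \sqrt{2} z^{3} + 152 z \sqrt{3 z^{2} + 1} + 27 \sqrt{2} z}{16 z^{6} \sqrt{3 z^{2} + 1} + 64 z^{4} \sqrt{3 z^{2} + 1} + 84 z^{2} \sqrt{3 z^{2} + 1} + 36 \sqrt{3 z^{2} + 1}} = f(z).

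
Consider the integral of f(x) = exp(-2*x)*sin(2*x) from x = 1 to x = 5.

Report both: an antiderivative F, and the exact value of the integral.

Antiderivative: F(x) = (-sin(2*x) - cos(2*x))*exp(-2*x)/4; value = exp(-2)*cos(2)/4 - exp(-10)*sin(10)/4 - exp(-10)*cos(10)/4 + exp(-2)*sin(2)/4

Check any antiderivative F(x) by computing F'(x) and comparing it with f(x).
F(x) = (-sin(2*x) - cos(2*x))*exp(-2*x)/4 is an antiderivative of f.
Check: d/dx[(-sin(2*x) - cos(2*x))*exp(-2*x)/4] = exp(-2*x)*sin(2*x) = f(x).
F(5) = -exp(-10)*sin(10)/4 - exp(-10)*cos(10)/4; F(1) = -exp(-2)*sin(2)/4 - exp(-2)*cos(2)/4.
Integral = F(5) - F(1) = exp(-2)*cos(2)/4 - exp(-10)*sin(10)/4 - exp(-10)*cos(10)/4 + exp(-2)*sin(2)/4.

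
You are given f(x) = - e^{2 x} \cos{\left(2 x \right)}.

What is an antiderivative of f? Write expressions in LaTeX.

An antiderivative is F(x) = - \frac{e^{2 x} \sin{\left(2 x \right)}}{4} - \frac{e^{2 x} \cos{\left(2 x \right)}}{4}.

Check any antiderivative F(x) by computing F'(x) and comparing it with f(x).
Check: d/dx[- \frac{e^{2 x} \sin{\left(2 x \right)}}{4} - \frac{e^{2 x} \cos{\left(2 x \right)}}{4}] = - e^{2 x} \cos{\left(2 x \right)} = f(x).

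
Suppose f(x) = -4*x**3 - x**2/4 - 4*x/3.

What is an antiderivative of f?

Integrate term by term and add the pieces.
Check: d/dx[-x**4 - x**3/12 - 2*x**2/3] = -4*x**3 - x**2/4 - 4*x/3 = f(x).

An antiderivative is F(x) = -x**4 - x**3/12 - 2*x**2/3.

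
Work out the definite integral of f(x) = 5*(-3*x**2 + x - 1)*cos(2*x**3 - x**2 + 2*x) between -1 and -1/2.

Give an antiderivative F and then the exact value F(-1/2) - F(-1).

f matches the chain-rule pattern g'(h)*h' with inner function h(x) = 2*x**3 - x**2 + 2*x; substituting u = h(x) collapses the integral.
F(x) = -5*sin(2*x**3 - x**2 + 2*x)/2 is an antiderivative of f.
Check: d/dx[-5*sin(2*x**3 - x**2 + 2*x)/2] = -15*x**2*cos(2*x**3 - x**2 + 2*x) + 5*x*cos(2*x**3 - x**2 + 2*x) - 5*cos(2*x**3 - x**2 + 2*x), which equals f(x).
F(-1/2) = 5*sin(3/2)/2; F(-1) = 5*sin(5)/2.
Integral = F(-1/2) - F(-1) = -5*sin(5)/2 + 5*sin(3/2)/2.

Antiderivative: F(x) = -5*sin(2*x**3 - x**2 + 2*x)/2; value = -5*sin(5)/2 + 5*sin(3/2)/2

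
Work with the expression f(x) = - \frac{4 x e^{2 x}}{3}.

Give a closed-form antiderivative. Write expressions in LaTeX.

An antiderivative is F(x) = \frac{\left(1 - 2 x\right) e^{2 x}}{3}.

Recognize the product-rule pattern: f = u'v + uv' with u = \frac{1}{3} - \frac{2 x}{3}, v = e^{2 x}, so integration by parts undoes it.
Check: d/dx[\frac{\left(1 - 2 x\right) e^{2 x}}{3}] = - \frac{4 x e^{2 x}}{3} = f(x).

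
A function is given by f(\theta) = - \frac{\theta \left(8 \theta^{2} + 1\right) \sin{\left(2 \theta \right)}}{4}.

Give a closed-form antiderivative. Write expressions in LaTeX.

A candidate is checked by its d/d\theta: the result must match f(\theta).
Check: d/d\theta[\theta^{3} \cos{\left(2 \theta \right)} - \frac{3 \theta^{2} \sin{\left(2 \theta \right)}}{2} - \frac{11 \theta \cos{\left(2 \theta \right)}}{8} + \frac{11 \sin{\left(2 \theta \right)}}{16}] = - 2 \theta^{3} \sin{\left(2 \theta \right)} - \frac{\theta \sin{\left(2 \theta \right)}}{4}, which equals f(\theta).

An antiderivative is F(\theta) = \theta^{3} \cos{\left(2 \theta \right)} - \frac{3 \theta^{2} \sin{\left(2 \theta \right)}}{2} - \frac{11 \theta \cos{\left(2 \theta \right)}}{8} + \frac{11 \sin{\left(2 \theta \right)}}{16}.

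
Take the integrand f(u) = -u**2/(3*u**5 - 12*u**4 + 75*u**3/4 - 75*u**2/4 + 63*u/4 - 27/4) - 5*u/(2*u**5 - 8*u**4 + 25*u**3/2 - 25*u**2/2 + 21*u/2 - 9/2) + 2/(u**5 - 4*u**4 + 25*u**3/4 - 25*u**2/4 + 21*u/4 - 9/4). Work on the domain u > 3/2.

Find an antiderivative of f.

The denominator factors as 3*(u - 1)*(2*u - 3)**2*(u**2 + 1); partial fractions split f into directly integrable pieces: -(343*u + 157)/(507*(u**2 + 1)) + 792/(169*(2*u - 3)) - 80/(13*(2*u - 3)**2) - 5/(3*(u - 1)).
Check: d/du[-(-4752*u*log(u - 3/2) + 3380*u*log(u - 1) + 686*u*log(u**2 + 1) + 628*u*atan(u) + 7128*log(u - 3/2) - 5070*log(u - 1) - 1029*log(u**2 + 1) - 942*atan(u) - 3120)/(1014*(2*u - 3))] = (-4*u**2 - 30*u + 24)/(12*u**5 - 48*u**4 + 75*u**3 - 75*u**2 + 63*u - 27), which equals f(u).

An antiderivative is F(u) = -(-4752*u*log(u - 3/2) + 3380*u*log(u - 1) + 686*u*log(u**2 + 1) + 628*u*atan(u) + 7128*log(u - 3/2) - 5070*log(u - 1) - 1029*log(u**2 + 1) - 942*atan(u) - 3120)/(1014*(2*u - 3)).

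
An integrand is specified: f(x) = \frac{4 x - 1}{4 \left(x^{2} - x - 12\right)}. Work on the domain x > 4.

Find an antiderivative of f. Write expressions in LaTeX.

An antiderivative is F(x) = \frac{15 \log{\left(x - 4 \right)}}{28} + \frac{13 \log{\left(x + 3 \right)}}{28}.

Factor the denominator (4 \left(x - 4\right) \left(x + 3\right)) and decompose: f = \frac{13}{28 \left(x + 3\right)} + \frac{15}{28 \left(x - 4\right)}; each piece integrates to a log, atan, or power term.
Check: d/dx[\frac{15 \log{\left(x - 4 \right)}}{28} + \frac{13 \log{\left(x + 3 \right)}}{28}] = \frac{4 x - 1}{4 x^{2} - 4 x - 48}, which equals f(x).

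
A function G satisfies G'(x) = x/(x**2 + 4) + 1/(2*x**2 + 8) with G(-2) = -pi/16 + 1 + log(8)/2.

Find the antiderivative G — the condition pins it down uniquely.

G(x) = log(x**2 + 4)/2 + atan(x/2)/4 + 1

Integrate term by term and add the pieces.
A general antiderivative is log(x**2 + 4)/2 + atan(x/2)/4 + C.
The condition gives C = -pi/16 + 1 + log(8)/2 - (-pi/16 + log(8)/2) = 1.
So G(x) = log(x**2 + 4)/2 + atan(x/2)/4 + 1.
Check: d/dx[log(x**2 + 4)/2 + atan(x/2)/4 + 1] = (2*x + 1)/(2*x**2 + 8), which equals G'(x).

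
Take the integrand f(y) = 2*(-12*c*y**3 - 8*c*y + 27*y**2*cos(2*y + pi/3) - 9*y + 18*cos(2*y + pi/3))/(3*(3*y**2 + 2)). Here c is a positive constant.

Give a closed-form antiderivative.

Since d/dy undoes antidifferentiation here, F'(y) = f(y) is required of F(y).
Check: d/dy[-4*c*y**2/3 - log(3*y**2/2 + 1) + 3*sin(2*y + pi/3)] = (-24*c*y**3 - 16*c*y + 54*y**2*cos(2*y + pi/3) - 18*y + 36*cos(2*y + pi/3))/(9*y**2 + 6), which equals f(y).

An antiderivative is F(y) = -4*c*y**2/3 - log(3*y**2/2 + 1) + 3*sin(2*y + pi/3).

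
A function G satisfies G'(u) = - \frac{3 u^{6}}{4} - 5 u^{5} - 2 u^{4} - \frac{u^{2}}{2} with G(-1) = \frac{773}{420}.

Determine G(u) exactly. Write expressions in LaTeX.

G(u) = - \frac{3 u^{7}}{28} - \frac{5 u^{6}}{6} - \frac{2 u^{5}}{5} - \frac{u^{3}}{6} + 2

Integrate term by term and add the pieces.
A general antiderivative is - \frac{3 u^{7}}{28} - \frac{5 u^{6}}{6} - \frac{2 u^{5}}{5} - \frac{u^{3}}{6} + C.
The condition gives C = \frac{773}{420} - (- \frac{67}{420}) = 2.
So G(u) = - \frac{3 u^{7}}{28} - \frac{5 u^{6}}{6} - \frac{2 u^{5}}{5} - \frac{u^{3}}{6} + 2.
Check: d/du[- \frac{3 u^{7}}{28} - \frac{5 u^{6}}{6} - \frac{2 u^{5}}{5} - \frac{u^{3}}{6} + 2] = - \frac{3 u^{6}}{4} - 5 u^{5} - 2 u^{4} - \frac{u^{2}}{2} = G'(u).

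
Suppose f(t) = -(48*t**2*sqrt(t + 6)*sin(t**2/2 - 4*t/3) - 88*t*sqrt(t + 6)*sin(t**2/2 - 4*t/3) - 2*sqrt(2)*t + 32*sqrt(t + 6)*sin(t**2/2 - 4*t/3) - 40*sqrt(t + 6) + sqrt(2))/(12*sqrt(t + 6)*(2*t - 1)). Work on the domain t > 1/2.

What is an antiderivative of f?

An antiderivative is F(t) = (sqrt(2)*sqrt(t + 6) + 10*log(t - 1/2) + 12*cos(t**2/2 - 4*t/3))/6.

Whatever form F(t) takes, F'(t) = f(t) is non-negotiable.
Check: d/dt[(sqrt(2)*sqrt(t + 6) + 10*log(t - 1/2) + 12*cos(t**2/2 - 4*t/3))/6] = (-48*t**2*sqrt(t + 6)*sin(t**2/2 - 4*t/3) + 88*t*sqrt(t + 6)*sin(t**2/2 - 4*t/3) + 2*sqrt(2)*t - 32*sqrt(t + 6)*sin(t**2/2 - 4*t/3) + 40*sqrt(t + 6) - sqrt(2))/(24*t*sqrt(t + 6) - 12*sqrt(t + 6)), which equals f(t).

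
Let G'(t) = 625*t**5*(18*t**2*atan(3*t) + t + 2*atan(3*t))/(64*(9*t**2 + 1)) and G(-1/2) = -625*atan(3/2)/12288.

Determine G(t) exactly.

G(t) = 625*t**6*atan(3*t)/192

G'(t) has the shape u'v + uv' for u = 625*t**6/192 and v = atan(3*t) — it is the derivative of the product u*v.
A general antiderivative is 625*t**6*atan(3*t)/192 + C.
The condition gives C = -625*atan(3/2)/12288 - (-625*atan(3/2)/12288) = 0.
So G(t) = 625*t**6*atan(3*t)/192.
Check: d/dt[625*t**6*atan(3*t)/192] = (11250*t**7*atan(3*t) + 625*t**6 + 1250*t**5*atan(3*t))/(576*t**2 + 64), which equals G'(t).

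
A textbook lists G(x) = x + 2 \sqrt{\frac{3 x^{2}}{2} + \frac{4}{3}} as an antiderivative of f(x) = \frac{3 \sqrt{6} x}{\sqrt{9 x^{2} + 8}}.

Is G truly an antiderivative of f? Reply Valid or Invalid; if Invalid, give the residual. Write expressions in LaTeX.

d/dx[G] = \frac{3 \sqrt{6} x + \sqrt{9 x^{2} + 8}}{\sqrt{9 x^{2} + 8}}
d/dx[G] - f(x) = 1 != 0.

Invalid: d/dx[G] - f = 1, which is not 0.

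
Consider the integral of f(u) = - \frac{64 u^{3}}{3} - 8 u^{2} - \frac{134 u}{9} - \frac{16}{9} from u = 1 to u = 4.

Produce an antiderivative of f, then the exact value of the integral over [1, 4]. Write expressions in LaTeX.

The substitution w = 2 u^{2} + \frac{u}{2} + \frac{4}{3} works: f is exactly (dF/dw)*(dw/du) for that inner function.
F(u) = - \frac{16 u^{4}}{3} - \frac{8 u^{3}}{3} - \frac{67 u^{2}}{9} - \frac{16 u}{9} is an antiderivative of f.
Check: d/du[- \frac{16 u^{4}}{3} - \frac{8 u^{3}}{3} - \frac{67 u^{2}}{9} - \frac{16 u}{9}] = - \frac{64 u^{3}}{3} - 8 u^{2} - \frac{134 u}{9} - \frac{16}{9} = f(u).
F(4) = - \frac{14960}{9}; F(1) = - \frac{155}{9}.
Integral = F(4) - F(1) = -1645.

Antiderivative: F(u) = - \frac{16 u^{4}}{3} - \frac{8 u^{3}}{3} - \frac{67 u^{2}}{9} - \frac{16 u}{9}; value = -1645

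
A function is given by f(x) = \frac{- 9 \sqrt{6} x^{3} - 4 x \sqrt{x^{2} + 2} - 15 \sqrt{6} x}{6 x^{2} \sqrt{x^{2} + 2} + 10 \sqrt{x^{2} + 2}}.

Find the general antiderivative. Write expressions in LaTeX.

F(x) = - 3 \sqrt{\frac{3 x^{2}}{2} + 3} - \frac{\log{\left(\frac{3 x^{2}}{2} + \frac{5}{2} \right)}}{3} + C

Whatever form F(x) takes, F'(x) = f(x) is non-negotiable.
Check: d/dx[- 3 \sqrt{\frac{3 x^{2}}{2} + 3} - \frac{\log{\left(\frac{3 x^{2}}{2} + \frac{5}{2} \right)}}{3}] = \frac{- 9 \sqrt{6} x^{3} - 4 x \sqrt{x^{2} + 2} - 15 \sqrt{6} x}{6 x^{2} \sqrt{x^{2} + 2} + 10 \sqrt{x^{2} + 2}} = f(x).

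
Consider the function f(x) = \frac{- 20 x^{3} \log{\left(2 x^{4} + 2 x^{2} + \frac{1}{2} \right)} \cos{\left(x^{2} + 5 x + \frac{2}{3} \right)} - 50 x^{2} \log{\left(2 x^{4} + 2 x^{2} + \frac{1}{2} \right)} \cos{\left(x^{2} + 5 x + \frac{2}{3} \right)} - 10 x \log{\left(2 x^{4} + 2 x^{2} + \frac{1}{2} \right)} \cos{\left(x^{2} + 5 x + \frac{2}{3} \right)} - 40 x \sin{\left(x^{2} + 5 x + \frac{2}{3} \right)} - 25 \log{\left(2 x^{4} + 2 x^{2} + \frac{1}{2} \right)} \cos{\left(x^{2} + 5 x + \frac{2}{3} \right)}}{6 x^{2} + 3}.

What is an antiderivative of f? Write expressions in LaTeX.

f has the shape u'v + uv' for u = - \frac{5 \log{\left(2 x^{4} + 2 x^{2} + \frac{1}{2} \right)}}{3} and v = \sin{\left(x^{2} + 5 x + \frac{2}{3} \right)} — it is the derivative of the product u*v.
Check: d/dx[- \frac{5 \log{\left(2 x^{4} + 2 x^{2} + \frac{1}{2} \right)} \sin{\left(x^{2} + 5 x + \frac{2}{3} \right)}}{3}] = \frac{- 20 x^{3} \log{\left(2 x^{4} + 2 x^{2} + \frac{1}{2} \right)} \cos{\left(x^{2} + 5 x + \frac{2}{3} \right)} - 50 x^{2} \log{\left(2 x^{4} + 2 x^{2} + \frac{1}{2} \right)} \cos{\left(x^{2} + 5 x + \frac{2}{3} \right)} - 10 x \log{\left(2 x^{4} + 2 x^{2} + \frac{1}{2} \right)} \cos{\left(x^{2} + 5 x + \frac{2}{3} \right)} - 40 x \sin{\left(x^{2} + 5 x + \frac{2}{3} \right)} - 25 \log{\left(2 x^{4} + 2 x^{2} + \frac{1}{2} \right)} \cos{\left(x^{2} + 5 x + \frac{2}{3} \right)}}{6 x^{2} + 3} = f(x).

An antiderivative is F(x) = - \frac{5 \log{\left(2 x^{4} + 2 x^{2} + \frac{1}{2} \right)} \sin{\left(x^{2} + 5 x + \frac{2}{3} \right)}}{3}.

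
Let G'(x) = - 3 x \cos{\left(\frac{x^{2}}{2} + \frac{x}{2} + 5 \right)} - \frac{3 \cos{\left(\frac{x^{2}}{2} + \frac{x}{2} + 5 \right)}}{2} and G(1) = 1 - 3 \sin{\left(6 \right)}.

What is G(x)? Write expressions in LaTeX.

G(x) = 1 - 3 \sin{\left(\frac{x^{2}}{2} + \frac{x}{2} + 5 \right)}

The substitution u = \frac{x^{2}}{2} + \frac{x}{2} + 5 works: G'(x) is exactly (dG/du)*(du/dx) for that inner function.
A general antiderivative is - 3 \sin{\left(\frac{x^{2}}{2} + \frac{x}{2} + 5 \right)} + C.
The condition gives C = 1 - 3 \sin{\left(6 \right)} - (- 3 \sin{\left(6 \right)}) = 1.
So G(x) = 1 - 3 \sin{\left(\frac{x^{2}}{2} + \frac{x}{2} + 5 \right)}.
Check: d/dx[1 - 3 \sin{\left(\frac{x^{2}}{2} + \frac{x}{2} + 5 \right)}] = - 3 x \cos{\left(\frac{x^{2}}{2} + \frac{x}{2} + 5 \right)} - \frac{3 \cos{\left(\frac{x^{2}}{2} + \frac{x}{2} + 5 \right)}}{2} = G'(x).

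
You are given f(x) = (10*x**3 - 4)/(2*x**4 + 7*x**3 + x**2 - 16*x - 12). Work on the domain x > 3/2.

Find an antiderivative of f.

An antiderivative is F(x) = (17*(x + 2)*log(x - 3/2) + 98*(x + 2)*log(x + 1) + 60*(x + 2)*log(x + 2) + 420)/(35*(x + 2)).

The denominator factors as (x + 1)*(x + 2)**2*(2*x - 3); partial fractions split f into directly integrable pieces: 34/(35*(2*x - 3)) + 12/(7*(x + 2)) - 12/(x + 2)**2 + 14/(5*(x + 1)).
Check: d/dx[(17*(x + 2)*log(x - 3/2) + 98*(x + 2)*log(x + 1) + 60*(x + 2)*log(x + 2) + 420)/(35*(x + 2))] = (10*x**3 - 4)/(2*x**4 + 7*x**3 + x**2 - 16*x - 12) = f(x).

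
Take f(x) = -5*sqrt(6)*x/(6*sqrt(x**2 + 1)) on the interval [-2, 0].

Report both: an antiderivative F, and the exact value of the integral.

The substitution u = 3*x**2/2 + 3/2 works: f is exactly (dF/du)*(du/dx) for that inner function.
F(x) = -5*sqrt(6)*sqrt(x**2 + 1)/6 is an antiderivative of f.
Check: d/dx[-5*sqrt(6)*sqrt(x**2 + 1)/6] = -5*sqrt(6)*x/(6*sqrt(x**2 + 1)) = f(x).
F(0) = -5*sqrt(6)/6; F(-2) = -5*sqrt(30)/6.
Integral = F(0) - F(-2) = -5*sqrt(6)/6 + 5*sqrt(30)/6.

Antiderivative: F(x) = -5*sqrt(6)*sqrt(x**2 + 1)/6; value = -5*sqrt(6)/6 + 5*sqrt(30)/6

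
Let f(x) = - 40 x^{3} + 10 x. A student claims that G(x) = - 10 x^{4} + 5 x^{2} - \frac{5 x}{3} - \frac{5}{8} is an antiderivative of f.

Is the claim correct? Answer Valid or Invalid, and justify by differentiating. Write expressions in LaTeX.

d/dx[G] = - 40 x^{3} + 10 x - \frac{5}{3}
d/dx[G] - f(x) = - \frac{5}{3} != 0.

Invalid: d/dx[G] - f = - \frac{5}{3}, which is not 0.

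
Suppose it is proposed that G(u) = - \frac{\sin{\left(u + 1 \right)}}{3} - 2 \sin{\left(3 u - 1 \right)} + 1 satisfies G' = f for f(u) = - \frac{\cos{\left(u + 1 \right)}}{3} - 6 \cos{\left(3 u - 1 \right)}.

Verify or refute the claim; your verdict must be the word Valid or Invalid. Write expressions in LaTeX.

d/du[G] = - \frac{\cos{\left(u + 1 \right)}}{3} - 6 \cos{\left(3 u - 1 \right)}
This equals f(u) exactly, so the claim holds.

Valid - differentiating G returns exactly f.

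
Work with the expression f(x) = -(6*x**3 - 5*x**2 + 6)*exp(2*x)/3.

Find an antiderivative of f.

Recognize the product-rule pattern: f = u'v + uv' with u = -x**3 + 7*x**2/3 - 7*x/3 + 1/6, v = exp(2*x), so integration by parts undoes it.
Check: d/dx[(-6*x**3 + 14*x**2 - 14*x + 1)*exp(2*x)/6] = -2*x**3*exp(2*x) + 5*x**2*exp(2*x)/3 - 2*exp(2*x), which equals f(x).

An antiderivative is F(x) = (-6*x**3 + 14*x**2 - 14*x + 1)*exp(2*x)/6.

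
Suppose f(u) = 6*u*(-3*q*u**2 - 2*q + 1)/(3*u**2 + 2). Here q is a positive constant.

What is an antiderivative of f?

An antiderivative is F(u) = -3*q*u**2 + log(u**2 + 2/3).

Check any antiderivative F(u) by computing F'(u) and comparing it with f(u).
Check: d/du[-3*q*u**2 + log(u**2 + 2/3)] = (-18*q*u**3 - 12*q*u + 6*u)/(3*u**2 + 2), which equals f(u).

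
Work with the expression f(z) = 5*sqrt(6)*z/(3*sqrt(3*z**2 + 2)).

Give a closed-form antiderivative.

The substitution u = 2*z**2 + 4/3 works: f is exactly (dF/du)*(du/dz) for that inner function.
Check: d/dz[5*sqrt(6)*sqrt(3*z**2 + 2)/9] = 5*sqrt(6)*z/(3*sqrt(3*z**2 + 2)) = f(z).

An antiderivative is F(z) = 5*sqrt(6)*sqrt(3*z**2 + 2)/9.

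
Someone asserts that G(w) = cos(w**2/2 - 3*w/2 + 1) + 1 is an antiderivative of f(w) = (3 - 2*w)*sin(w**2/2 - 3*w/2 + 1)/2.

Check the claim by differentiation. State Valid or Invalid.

Valid - the claim checks out under differentiation.

d/dw[G] = -w*sin(w**2/2 - 3*w/2 + 1) + 3*sin(w**2/2 - 3*w/2 + 1)/2
This equals f(w) exactly, so the claim holds.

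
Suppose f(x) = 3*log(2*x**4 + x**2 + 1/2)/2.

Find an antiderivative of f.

An antiderivative is F(x) = 3*x*log(2*x**4 + x**2 + 1/2)/2 - 6*x - 3*sqrt(2)*log(x**2 - sqrt(2)*x/2 + 1/2)/8 + 3*sqrt(2)*log(x**2 + sqrt(2)*x/2 + 1/2)/8 + 3*sqrt(6)*atan(2*sqrt(6)*x/3 - sqrt(3)/3)/4 + 3*sqrt(6)*atan(2*sqrt(6)*x/3 + sqrt(3)/3)/4.

An antiderivative F(x) passes only if d/dx[F] lands on f(x) exactly.
Check: d/dx[3*x*log(2*x**4 + x**2 + 1/2)/2 - 6*x - 3*sqrt(2)*log(x**2 - sqrt(2)*x/2 + 1/2)/8 + 3*sqrt(2)*log(x**2 + sqrt(2)*x/2 + 1/2)/8 + 3*sqrt(6)*atan(2*sqrt(6)*x/3 - sqrt(3)/3)/4 + 3*sqrt(6)*atan(2*sqrt(6)*x/3 + sqrt(3)/3)/4] = 3*log(2*x**4 + x**2 + 1/2)/2 = f(x).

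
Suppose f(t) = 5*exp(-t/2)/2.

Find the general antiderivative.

Since d/dt undoes antidifferentiation here, F'(t) = f(t) is required of F(t).
Check: d/dt[-5*exp(-t/2)] = 5*exp(-t/2)/2 = f(t).

F(t) = -5*exp(-t/2) + C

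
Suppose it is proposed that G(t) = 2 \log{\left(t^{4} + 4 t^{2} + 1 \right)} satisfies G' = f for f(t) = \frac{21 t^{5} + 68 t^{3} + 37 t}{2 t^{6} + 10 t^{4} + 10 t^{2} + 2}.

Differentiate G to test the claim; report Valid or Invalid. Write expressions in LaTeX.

Invalid: d/dt[G] - f = - \frac{5 t}{2 t^{2} + 2}, which is not 0.

d/dt[G] = \frac{8 t^{3} + 16 t}{t^{4} + 4 t^{2} + 1}
d/dt[G] - f(t) = - \frac{5 t}{2 t^{2} + 2} != 0.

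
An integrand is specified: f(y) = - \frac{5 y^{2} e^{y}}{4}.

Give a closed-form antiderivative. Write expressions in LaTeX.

Recognize the product-rule pattern: f = u'v + uv' with u = - \frac{5 y^{2}}{4} + \frac{5 y}{2} - \frac{5}{2}, v = e^{y}, so integration by parts undoes it.
Check: d/dy[\frac{5 \left(- y^{2} + 2 y - 2\right) e^{y}}{4}] = - \frac{5 y^{2} e^{y}}{4} = f(y).

An antiderivative is F(y) = \frac{5 \left(- y^{2} + 2 y - 2\right) e^{y}}{4}.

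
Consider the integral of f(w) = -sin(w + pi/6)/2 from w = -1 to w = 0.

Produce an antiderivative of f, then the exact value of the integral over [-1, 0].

Antiderivative: F(w) = cos(w + pi/6)/2; value = -sin(1 + pi/3)/2 + sqrt(3)/4

Whatever form F(w) takes, F'(w) = f(w) is non-negotiable.
F(w) = cos(w + pi/6)/2 is an antiderivative of f.
Check: d/dw[cos(w + pi/6)/2] = -sin(w + pi/6)/2 = f(w).
F(0) = sqrt(3)/4; F(-1) = sin(1 + pi/3)/2.
Integral = F(0) - F(-1) = -sin(1 + pi/3)/2 + sqrt(3)/4.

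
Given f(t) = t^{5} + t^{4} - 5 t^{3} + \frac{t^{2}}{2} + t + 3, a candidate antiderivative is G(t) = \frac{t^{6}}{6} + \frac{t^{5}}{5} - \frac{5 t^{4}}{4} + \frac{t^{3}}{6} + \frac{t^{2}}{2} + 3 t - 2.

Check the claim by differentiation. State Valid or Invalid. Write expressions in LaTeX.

d/dt[G] = t^{5} + t^{4} - 5 t^{3} + \frac{t^{2}}{2} + t + 3
This equals f(t) exactly, so the claim holds.

Valid. The derivative of G reproduces f.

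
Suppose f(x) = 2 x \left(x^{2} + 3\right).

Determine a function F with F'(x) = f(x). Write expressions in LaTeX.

Any candidate F(x) must reproduce f(x) exactly when differentiated.
Check: d/dx[\frac{2 x^{4} + 12 x^{2} + 3}{4}] = 2 x^{3} + 6 x, which equals f(x).

An antiderivative is F(x) = \frac{2 x^{4} + 12 x^{2} + 3}{4}.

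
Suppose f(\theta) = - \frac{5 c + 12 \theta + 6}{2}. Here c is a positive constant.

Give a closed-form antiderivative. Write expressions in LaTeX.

Differentiate the proposed F(\theta) back; it has to land on f(\theta) exactly.
Check: d/d\theta[\frac{- 15 c \theta - 18 \theta^{2} - 18 \theta - 8}{6}] = - \frac{5 c}{2} - 6 \theta - 3, which equals f(\theta).

An antiderivative is F(\theta) = \frac{- 15 c \theta - 18 \theta^{2} - 18 \theta - 8}{6}.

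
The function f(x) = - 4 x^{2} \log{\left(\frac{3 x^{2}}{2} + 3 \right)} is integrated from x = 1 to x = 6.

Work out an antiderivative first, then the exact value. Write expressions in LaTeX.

Antiderivative: F(x) = - \frac{4 x^{3} \log{\left(\frac{x^{2}}{2} + 1 \right)}}{3} - \frac{4 x^{3} \log{\left(3 \right)}}{3} + \frac{8 x^{3}}{9} - \frac{16 x}{3} + \frac{16 \sqrt{2} \operatorname{atan}{\left(\frac{\sqrt{2} x}{2} \right)}}{3}; value = - 288 \log{\left(57 \right)} - \frac{16 \sqrt{2} \operatorname{atan}{\left(\frac{\sqrt{2}}{2} \right)}}{3} + \frac{4 \log{\left(\frac{9}{2} \right)}}{3} + \frac{16 \sqrt{2} \operatorname{atan}{\left(3 \sqrt{2} \right)}}{3} + \frac{1480}{9}

Differentiate the proposed F(x) back; it has to land on f(x) exactly.
F(x) = - \frac{4 x^{3} \log{\left(\frac{x^{2}}{2} + 1 \right)}}{3} - \frac{4 x^{3} \log{\left(3 \right)}}{3} + \frac{8 x^{3}}{9} - \frac{16 x}{3} + \frac{16 \sqrt{2} \operatorname{atan}{\left(\frac{\sqrt{2} x}{2} \right)}}{3} is an antiderivative of f.
Check: d/dx[- \frac{4 x^{3} \log{\left(\frac{x^{2}}{2} + 1 \right)}}{3} - \frac{4 x^{3} \log{\left(3 \right)}}{3} + \frac{8 x^{3}}{9} - \frac{16 x}{3} + \frac{16 \sqrt{2} \operatorname{atan}{\left(\frac{\sqrt{2} x}{2} \right)}}{3}] = - 4 x^{2} \log{\left(\frac{x^{2}}{2} + 1 \right)} - 4 x^{2} \log{\left(3 \right)}, which equals f(x).
F(6) = - 288 \log{\left(19 \right)} - 288 \log{\left(3 \right)} + \frac{16 \sqrt{2} \operatorname{atan}{\left(3 \sqrt{2} \right)}}{3} + 160; F(1) = - \frac{40}{9} - \frac{4 \log{\left(3 \right)}}{3} - \frac{4 \log{\left(\frac{3}{2} \right)}}{3} + \frac{16 \sqrt{2} \operatorname{atan}{\left(\frac{\sqrt{2}}{2} \right)}}{3}.
Integral = F(6) - F(1) = - 288 \log{\left(57 \right)} - \frac{16 \sqrt{2} \operatorname{atan}{\left(\frac{\sqrt{2}}{2} \right)}}{3} + \frac{4 \log{\left(\frac{9}{2} \right)}}{3} + \frac{16 \sqrt{2} \operatorname{atan}{\left(3 \sqrt{2} \right)}}{3} + \frac{1480}{9}.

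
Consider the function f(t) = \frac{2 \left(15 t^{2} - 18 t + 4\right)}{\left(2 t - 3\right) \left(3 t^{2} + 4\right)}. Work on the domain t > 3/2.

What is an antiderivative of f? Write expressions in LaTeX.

An antiderivative is F(t) = \log{\left(4 t - 6 \right)} + 2 \log{\left(t^{2} + \frac{4}{3} \right)}.

A candidate is checked by its d/dt: the result must match f(t).
Check: d/dt[\log{\left(4 t - 6 \right)} + 2 \log{\left(t^{2} + \frac{4}{3} \right)}] = \frac{30 t^{2} - 36 t + 8}{6 t^{3} - 9 t^{2} + 8 t - 12}, which equals f(t).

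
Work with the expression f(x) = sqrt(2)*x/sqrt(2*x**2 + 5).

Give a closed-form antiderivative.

An antiderivative is F(x) = sqrt(x**2 + 5/2).

The substitution u = x**2 + 5/2 works: f is exactly (dF/du)*(du/dx) for that inner function.
Check: d/dx[sqrt(x**2 + 5/2)] = sqrt(2)*x/sqrt(2*x**2 + 5) = f(x).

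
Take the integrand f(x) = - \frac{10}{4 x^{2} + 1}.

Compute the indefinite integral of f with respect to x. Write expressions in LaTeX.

Whatever form F(x) takes, F'(x) = f(x) is non-negotiable.
Check: d/dx[- 5 \operatorname{atan}{\left(2 x \right)}] = - \frac{10}{4 x^{2} + 1} = f(x).

F(x) = - 5 \operatorname{atan}{\left(2 x \right)} + C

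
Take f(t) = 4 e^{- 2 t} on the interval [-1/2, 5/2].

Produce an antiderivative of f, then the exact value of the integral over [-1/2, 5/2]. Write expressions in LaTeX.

A first test for any F(t): its t-derivative must equal f(t) identically.
F(t) = - 2 e^{- 2 t} is an antiderivative of f.
Check: d/dt[- 2 e^{- 2 t}] = 4 e^{- 2 t} = f(t).
F(5/2) = - \frac{2}{e^{5}}; F(-1/2) = - 2 e.
Integral = F(5/2) - F(-1/2) = - \frac{2}{e^{5}} + 2 e.

Antiderivative: F(t) = - 2 e^{- 2 t}; value = - \frac{2}{e^{5}} + 2 e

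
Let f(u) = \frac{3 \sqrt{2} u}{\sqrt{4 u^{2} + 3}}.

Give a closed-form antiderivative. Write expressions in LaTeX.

f matches the chain-rule pattern g'(h)*h' with inner function h(u) = 2 u^{2} + \frac{3}{2}; substituting w = h(u) collapses the integral.
Check: d/du[\frac{3 \sqrt{2} \sqrt{4 u^{2} + 3}}{4}] = \frac{3 \sqrt{2} u}{\sqrt{4 u^{2} + 3}} = f(u).

An antiderivative is F(u) = \frac{3 \sqrt{2} \sqrt{4 u^{2} + 3}}{4}.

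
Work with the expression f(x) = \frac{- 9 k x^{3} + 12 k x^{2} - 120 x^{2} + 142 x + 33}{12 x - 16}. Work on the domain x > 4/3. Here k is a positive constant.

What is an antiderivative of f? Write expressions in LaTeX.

An antiderivative is F(x) = - \frac{k x^{3} + 20 x^{2} + 6 x - 3 \log{\left(\frac{3 x}{2} - 2 \right)} + 4}{4}.

A candidate is checked by its d/dx: the result must match f(x).
Check: d/dx[- \frac{k x^{3} + 20 x^{2} + 6 x - 3 \log{\left(\frac{3 x}{2} - 2 \right)} + 4}{4}] = \frac{- 9 k x^{3} + 12 k x^{2} - 120 x^{2} + 142 x + 33}{12 x - 16} = f(x).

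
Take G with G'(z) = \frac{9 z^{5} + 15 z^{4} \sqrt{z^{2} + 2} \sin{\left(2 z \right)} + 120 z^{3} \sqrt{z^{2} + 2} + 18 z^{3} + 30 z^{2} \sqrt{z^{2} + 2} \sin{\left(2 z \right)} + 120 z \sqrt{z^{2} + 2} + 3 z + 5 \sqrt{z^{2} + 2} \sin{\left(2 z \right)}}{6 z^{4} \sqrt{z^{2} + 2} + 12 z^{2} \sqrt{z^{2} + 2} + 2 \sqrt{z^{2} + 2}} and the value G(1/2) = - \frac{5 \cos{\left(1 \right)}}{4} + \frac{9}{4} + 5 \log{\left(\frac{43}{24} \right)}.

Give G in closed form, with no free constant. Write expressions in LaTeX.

G(z) = \frac{3 \sqrt{z^{2} + 2}}{2} + 5 \log{\left(2 z^{4} + 4 z^{2} + \frac{2}{3} \right)} - \frac{5 \cos{\left(2 z \right)}}{4}

Differentiate the proposed G(z) back; it has to land on the given G'(z).
A general antiderivative is \frac{3 \sqrt{z^{2} + 2}}{2} + 5 \log{\left(2 z^{4} + 4 z^{2} + \frac{2}{3} \right)} - \frac{5 \cos{\left(2 z \right)}}{4} + C.
The condition gives C = - \frac{5 \cos{\left(1 \right)}}{4} + \frac{9}{4} + 5 \log{\left(\frac{43}{24} \right)} - (- \frac{5 \cos{\left(1 \right)}}{4} + \frac{9}{4} + 5 \log{\left(\frac{43}{24} \right)}) = 0.
So G(z) = \frac{3 \sqrt{z^{2} + 2}}{2} + 5 \log{\left(2 z^{4} + 4 z^{2} + \frac{2}{3} \right)} - \frac{5 \cos{\left(2 z \right)}}{4}.
Check: d/dz[\frac{3 \sqrt{z^{2} + 2}}{2} + 5 \log{\left(2 z^{4} + 4 z^{2} + \frac{2}{3} \right)} - \frac{5 \cos{\left(2 z \right)}}{4}] = \frac{9 z^{5} + 15 z^{4} \sqrt{z^{2} + 2} \sin{\left(2 z \right)} + 120 z^{3} \sqrt{z^{2} + 2} + 18 z^{3} + 30 z^{2} \sqrt{z^{2} + 2} \sin{\left(2 z \right)} + 120 z \sqrt{z^{2} + 2} + 3 z + 5 \sqrt{z^{2} + 2} \sin{\left(2 z \right)}}{6 z^{4} \sqrt{z^{2} + 2} + 12 z^{2} \sqrt{z^{2} + 2} + 2 \sqrt{z^{2} + 2}} = G'(z).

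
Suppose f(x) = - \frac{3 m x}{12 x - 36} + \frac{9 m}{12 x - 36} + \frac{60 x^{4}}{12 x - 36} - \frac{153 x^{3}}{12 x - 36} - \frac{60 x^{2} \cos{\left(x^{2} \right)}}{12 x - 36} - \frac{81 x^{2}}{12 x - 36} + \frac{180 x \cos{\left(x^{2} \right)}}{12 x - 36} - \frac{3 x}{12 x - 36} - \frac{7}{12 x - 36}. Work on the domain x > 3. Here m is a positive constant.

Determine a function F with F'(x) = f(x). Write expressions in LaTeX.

An antiderivative is F(x) = \frac{- 3 m x + 15 x^{4} + 9 x^{3} - 3 x - 16 \log{\left(x - 3 \right)} - 30 \sin{\left(x^{2} \right)} - 36}{12}.

The integrand splits into summands that can be handled one at a time.
Check: d/dx[\frac{- 3 m x + 15 x^{4} + 9 x^{3} - 3 x - 16 \log{\left(x - 3 \right)} - 30 \sin{\left(x^{2} \right)} - 36}{12}] = \frac{- 3 m x + 9 m + 60 x^{4} - 153 x^{3} - 60 x^{2} \cos{\left(x^{2} \right)} - 81 x^{2} + 180 x \cos{\left(x^{2} \right)} - 3 x - 7}{12 x - 36}, which equals f(x).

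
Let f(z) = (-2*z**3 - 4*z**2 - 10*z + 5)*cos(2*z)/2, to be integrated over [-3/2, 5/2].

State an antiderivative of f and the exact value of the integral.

Check any antiderivative F(z) by computing F'(z) and comparing it with f(z).
F(z) = -z**3*sin(2*z)/2 - z**2*sin(2*z) - 3*z**2*cos(2*z)/4 - 7*z*sin(2*z)/4 - z*cos(2*z) + 7*sin(2*z)/4 - 7*cos(2*z)/8 is an antiderivative of f.
Check: d/dz[-z**3*sin(2*z)/2 - z**2*sin(2*z) - 3*z**2*cos(2*z)/4 - 7*z*sin(2*z)/4 - z*cos(2*z) + 7*sin(2*z)/4 - 7*cos(2*z)/8] = -z**3*cos(2*z) - 2*z**2*cos(2*z) - 5*z*cos(2*z) + 5*cos(2*z)/2, which equals f(z).
F(5/2) = -129*cos(5)/16 - 267*sin(5)/16; F(-3/2) = -61*sin(3)/16 - 17*cos(3)/16.
Integral = F(5/2) - F(-3/2) = -129*cos(5)/16 + 17*cos(3)/16 + 61*sin(3)/16 - 267*sin(5)/16.

Antiderivative: F(z) = -z**3*sin(2*z)/2 - z**2*sin(2*z) - 3*z**2*cos(2*z)/4 - 7*z*sin(2*z)/4 - z*cos(2*z) + 7*sin(2*z)/4 - 7*cos(2*z)/8; value = -129*cos(5)/16 + 17*cos(3)/16 + 61*sin(3)/16 - 267*sin(5)/16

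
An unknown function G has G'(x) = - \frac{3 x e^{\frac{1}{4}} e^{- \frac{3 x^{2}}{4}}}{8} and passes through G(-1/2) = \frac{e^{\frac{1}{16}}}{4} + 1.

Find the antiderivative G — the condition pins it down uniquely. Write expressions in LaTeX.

G(x) = \frac{\left(\frac{4 e^{\frac{3 x^{2}}{4}}}{e^{\frac{1}{4}}} + 1\right) e^{\frac{1}{4}} e^{- \frac{3 x^{2}}{4}}}{4}

The substitution u = \frac{1}{4} - \frac{3 x^{2}}{4} works: G'(x) is exactly (dG/du)*(du/dx) for that inner function.
A general antiderivative is \frac{e^{\frac{1}{4} - \frac{3 x^{2}}{4}}}{4} + C.
The condition gives C = \frac{e^{\frac{1}{16}}}{4} + 1 - (\frac{e^{\frac{1}{16}}}{4}) = 1.
So G(x) = \frac{\left(\frac{4 e^{\frac{3 x^{2}}{4}}}{e^{\frac{1}{4}}} + 1\right) e^{\frac{1}{4}} e^{- \frac{3 x^{2}}{4}}}{4}.
Check: d/dx[\frac{\left(\frac{4 e^{\frac{3 x^{2}}{4}}}{e^{\frac{1}{4}}} + 1\right) e^{\frac{1}{4}} e^{- \frac{3 x^{2}}{4}}}{4}] = - \frac{3 x e^{\frac{1}{4}} e^{- \frac{3 x^{2}}{4}}}{8} = G'(x).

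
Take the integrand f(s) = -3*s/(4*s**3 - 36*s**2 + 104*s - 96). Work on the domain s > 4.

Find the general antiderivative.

The denominator factors as 4*(s - 4)*(s - 3)*(s - 2); partial fractions split f into directly integrable pieces: -3/(4*(s - 2)) + 9/(4*(s - 3)) - 3/(2*(s - 4)).
Check: d/ds[-3*log(s - 4)/2 + 9*log(s - 3)/4 - 3*log(s - 2)/4] = -3*s/(4*s**3 - 36*s**2 + 104*s - 96) = f(s).

F(s) = -3*log(s - 4)/2 + 9*log(s - 3)/4 - 3*log(s - 2)/4 + C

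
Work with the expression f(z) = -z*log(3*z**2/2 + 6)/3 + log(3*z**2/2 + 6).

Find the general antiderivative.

F(z) = -z**2*log(z**2/2 + 2)/6 - z**2*log(3)/6 + z**2/6 + z*log(z**2/2 + 2) - 2*z + z*log(3) - 2*log(z**2 + 4)/3 + 4*atan(z/2) + C

Integrate term by term and add the pieces.
Check: d/dz[-z**2*log(z**2/2 + 2)/6 - z**2*log(3)/6 + z**2/6 + z*log(z**2/2 + 2) - 2*z + z*log(3) - 2*log(z**2 + 4)/3 + 4*atan(z/2)] = -z*log(z**2/2 + 2)/3 - z*log(3)/3 + log(z**2/2 + 2) + log(3), which equals f(z).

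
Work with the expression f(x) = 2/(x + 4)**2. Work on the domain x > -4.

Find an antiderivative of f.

An antiderivative is F(x) = -2/(x + 4).

An antiderivative F(x) passes only if d/dx[F] lands on f(x) exactly.
Check: d/dx[-2/(x + 4)] = 2/(x**2 + 8*x + 16), which equals f(x).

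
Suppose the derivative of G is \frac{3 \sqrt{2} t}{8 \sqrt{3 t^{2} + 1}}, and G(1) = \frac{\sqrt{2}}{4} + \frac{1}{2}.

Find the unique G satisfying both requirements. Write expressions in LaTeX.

G(t) = \frac{\sqrt{2} \sqrt{3 t^{2} + 1} + 4}{8}

G'(t) matches the chain-rule pattern g'(h)*h' with inner function h(t) = \frac{3 t^{2}}{2} + \frac{1}{2}; substituting u = h(t) collapses the integral.
A general antiderivative is \frac{\sqrt{\frac{3 t^{2}}{2} + \frac{1}{2}}}{4} + C.
The condition gives C = \frac{\sqrt{2}}{4} + \frac{1}{2} - (\frac{\sqrt{2}}{4}) = \frac{1}{2}.
So G(t) = \frac{\sqrt{2} \sqrt{3 t^{2} + 1} + 4}{8}.
Check: d/dt[\frac{\sqrt{2} \sqrt{3 t^{2} + 1} + 4}{8}] = \frac{3 \sqrt{2} t}{8 \sqrt{3 t^{2} + 1}} = G'(t).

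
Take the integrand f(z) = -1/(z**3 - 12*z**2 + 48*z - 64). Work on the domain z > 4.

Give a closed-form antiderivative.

A candidate is checked by its d/dz: the result must match f(z).
Check: d/dz[1/(2*(z - 4)**2)] = -1/(z**3 - 12*z**2 + 48*z - 64) = f(z).

An antiderivative is F(z) = 1/(2*(z - 4)**2).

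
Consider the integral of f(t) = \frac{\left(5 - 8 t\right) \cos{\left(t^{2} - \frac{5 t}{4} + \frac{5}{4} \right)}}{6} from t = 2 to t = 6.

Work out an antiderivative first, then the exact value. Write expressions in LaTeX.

f matches the chain-rule pattern g'(h)*h' with inner function h(t) = t^{2} - \frac{5 t}{4} + \frac{5}{4}; substituting u = h(t) collapses the integral.
F(t) = - \frac{2 \sin{\left(t^{2} - \frac{5 t}{4} + \frac{5}{4} \right)}}{3} is an antiderivative of f.
Check: d/dt[- \frac{2 \sin{\left(t^{2} - \frac{5 t}{4} + \frac{5}{4} \right)}}{3}] = - \frac{4 t \cos{\left(t^{2} - \frac{5 t}{4} + \frac{5}{4} \right)}}{3} + \frac{5 \cos{\left(t^{2} - \frac{5 t}{4} + \frac{5}{4} \right)}}{6}, which equals f(t).
F(6) = - \frac{2 \sin{\left(\frac{119}{4} \right)}}{3}; F(2) = - \frac{2 \sin{\left(\frac{11}{4} \right)}}{3}.
Integral = F(6) - F(2) = \frac{2 \sin{\left(\frac{11}{4} \right)}}{3} - \frac{2 \sin{\left(\frac{119}{4} \right)}}{3}.

Antiderivative: F(t) = - \frac{2 \sin{\left(t^{2} - \frac{5 t}{4} + \frac{5}{4} \right)}}{3}; value = \frac{2 \sin{\left(\frac{11}{4} \right)}}{3} - \frac{2 \sin{\left(\frac{119}{4} \right)}}{3}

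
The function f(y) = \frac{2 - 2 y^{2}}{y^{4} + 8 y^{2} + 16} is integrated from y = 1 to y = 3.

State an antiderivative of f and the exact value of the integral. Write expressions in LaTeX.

Antiderivative: F(y) = \frac{5 y}{4 y^{2} + 16} - \frac{3 \operatorname{atan}{\left(\frac{y}{2} \right)}}{8}; value = - \frac{3 \operatorname{atan}{\left(\frac{3}{2} \right)}}{8} + \frac{1}{26} + \frac{3 \operatorname{atan}{\left(\frac{1}{2} \right)}}{8}

Differentiate the proposed F(y) back; it has to land on f(y) exactly.
F(y) = \frac{5 y}{4 y^{2} + 16} - \frac{3 \operatorname{atan}{\left(\frac{y}{2} \right)}}{8} is an antiderivative of f.
Check: d/dy[\frac{5 y}{4 y^{2} + 16} - \frac{3 \operatorname{atan}{\left(\frac{y}{2} \right)}}{8}] = \frac{2 - 2 y^{2}}{y^{4} + 8 y^{2} + 16} = f(y).
F(3) = \frac{15}{52} - \frac{3 \operatorname{atan}{\left(\frac{3}{2} \right)}}{8}; F(1) = \frac{1}{4} - \frac{3 \operatorname{atan}{\left(\frac{1}{2} \right)}}{8}.
Integral = F(3) - F(1) = - \frac{3 \operatorname{atan}{\left(\frac{3}{2} \right)}}{8} + \frac{1}{26} + \frac{3 \operatorname{atan}{\left(\frac{1}{2} \right)}}{8}.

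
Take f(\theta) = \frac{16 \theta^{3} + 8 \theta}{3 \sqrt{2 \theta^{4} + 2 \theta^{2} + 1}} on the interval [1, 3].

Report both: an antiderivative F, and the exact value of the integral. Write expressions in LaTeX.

f matches the chain-rule pattern g'(h)*h' with inner function h(\theta) = 2 \theta^{4} + 2 \theta^{2} + 1; substituting u = h(\theta) collapses the integral.
F(\theta) = \frac{4 \sqrt{2 \theta^{4} + 2 \theta^{2} + 1}}{3} is an antiderivative of f.
Check: d/d\theta[\frac{4 \sqrt{2 \theta^{4} + 2 \theta^{2} + 1}}{3}] = \frac{16 \theta^{3} + 8 \theta}{3 \sqrt{2 \theta^{4} + 2 \theta^{2} + 1}} = f(\theta).
F(3) = \frac{4 \sqrt{181}}{3}; F(1) = \frac{4 \sqrt{5}}{3}.
Integral = F(3) - F(1) = - \frac{4 \sqrt{5}}{3} + \frac{4 \sqrt{181}}{3}.

Antiderivative: F(\theta) = \frac{4 \sqrt{2 \theta^{4} + 2 \theta^{2} + 1}}{3}; value = - \frac{4 \sqrt{5}}{3} + \frac{4 \sqrt{181}}{3}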